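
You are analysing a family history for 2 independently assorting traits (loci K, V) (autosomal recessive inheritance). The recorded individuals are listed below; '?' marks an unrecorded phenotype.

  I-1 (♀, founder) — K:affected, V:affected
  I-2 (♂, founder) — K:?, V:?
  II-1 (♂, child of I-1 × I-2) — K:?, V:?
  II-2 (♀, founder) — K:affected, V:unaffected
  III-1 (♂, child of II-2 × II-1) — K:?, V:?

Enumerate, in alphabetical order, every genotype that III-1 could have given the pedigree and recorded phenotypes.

K/I-1 aff ·: kk
K/I-2 ? ·: KK|Kk|kk
K/II-1 ? I-1×I-2: Kk|kk
K/II-2 aff ·: kk
K/III-1 ? II-2×II-1: Kk|kk
⇒ K over [I-1,I-2,II-1,II-2,III-1]: 6 consistent
V/I-1 aff ·: vv
V/I-2 ? ·: VV|Vv|vv
V/II-1 ? I-1×I-2: Vv|vv
V/II-2 un ·: VV|Vv
V/III-1 ? II-2×II-1: VV|Vv|vv
⇒ V over [I-1,I-2,II-1,II-2,III-1]: 16 consistent

III-1 ∈ {Kk VV, Kk Vv, Kk vv, kk VV, kk Vv, kk vv}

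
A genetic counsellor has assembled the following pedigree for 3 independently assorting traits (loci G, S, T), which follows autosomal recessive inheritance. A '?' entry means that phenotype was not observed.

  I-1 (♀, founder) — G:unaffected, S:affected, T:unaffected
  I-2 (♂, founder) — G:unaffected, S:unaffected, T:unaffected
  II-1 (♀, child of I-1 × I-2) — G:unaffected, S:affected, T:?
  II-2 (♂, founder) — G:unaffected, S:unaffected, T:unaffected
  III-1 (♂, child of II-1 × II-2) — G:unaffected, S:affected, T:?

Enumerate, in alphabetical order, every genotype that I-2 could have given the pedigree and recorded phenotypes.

G/I-1 un ·: GG|Gg
G/I-2 un ·: GG|Gg
G/II-1 un I-1×I-2: GG|Gg
G/II-2 un ·: GG|Gg
G/III-1 un II-1×II-2: GG|Gg
⇒ G over [I-1,I-2,II-1,II-2,III-1]: 24 consistent
S/I-1 aff ·: ss
S/I-2 un ·: Ss
S/II-1 aff I-1×I-2: ss
S/II-2 un ·: Ss
S/III-1 aff II-1×II-2: ss
⇒ S over [I-1,I-2,II-1,II-2,III-1]: 1 consistent
T/I-1 un ·: TT|Tt
T/I-2 un ·: TT|Tt
T/II-1 ? I-1×I-2: TT|Tt|tt
T/II-2 un ·: TT|Tt
T/III-1 ? II-1×II-2: TT|Tt|tt
⇒ T over [I-1,I-2,II-1,II-2,III-1]: 30 consistent

I-2 ∈ {GG Ss TT, GG Ss Tt, Gg Ss TT, Gg Ss Tt}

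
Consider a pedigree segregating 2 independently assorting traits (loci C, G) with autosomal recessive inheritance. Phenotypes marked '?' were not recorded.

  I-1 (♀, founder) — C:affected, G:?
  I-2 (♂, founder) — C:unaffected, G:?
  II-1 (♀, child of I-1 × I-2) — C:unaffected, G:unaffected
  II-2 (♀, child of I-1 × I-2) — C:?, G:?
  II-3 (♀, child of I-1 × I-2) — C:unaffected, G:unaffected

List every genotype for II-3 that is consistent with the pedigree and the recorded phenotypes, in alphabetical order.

C/I-1 aff ·: cc
C/I-2 un ·: CC|Cc
C/II-1 un I-1×I-2: Cc
C/II-2 ? I-1×I-2: Cc|cc
C/II-3 un I-1×I-2: Cc
⇒ C over [I-1,I-2,II-1,II-2,II-3]: 3 consistent
G/I-1 ? ·: GG|Gg|gg
G/I-2 ? ·: GG|Gg|gg
G/II-1 un I-1×I-2: GG|Gg
G/II-2 ? I-1×I-2: GG|Gg|gg
G/II-3 un I-1×I-2: GG|Gg
⇒ G over [I-1,I-2,II-1,II-2,II-3]: 35 consistent

II-3 ∈ {Cc GG, Cc Gg}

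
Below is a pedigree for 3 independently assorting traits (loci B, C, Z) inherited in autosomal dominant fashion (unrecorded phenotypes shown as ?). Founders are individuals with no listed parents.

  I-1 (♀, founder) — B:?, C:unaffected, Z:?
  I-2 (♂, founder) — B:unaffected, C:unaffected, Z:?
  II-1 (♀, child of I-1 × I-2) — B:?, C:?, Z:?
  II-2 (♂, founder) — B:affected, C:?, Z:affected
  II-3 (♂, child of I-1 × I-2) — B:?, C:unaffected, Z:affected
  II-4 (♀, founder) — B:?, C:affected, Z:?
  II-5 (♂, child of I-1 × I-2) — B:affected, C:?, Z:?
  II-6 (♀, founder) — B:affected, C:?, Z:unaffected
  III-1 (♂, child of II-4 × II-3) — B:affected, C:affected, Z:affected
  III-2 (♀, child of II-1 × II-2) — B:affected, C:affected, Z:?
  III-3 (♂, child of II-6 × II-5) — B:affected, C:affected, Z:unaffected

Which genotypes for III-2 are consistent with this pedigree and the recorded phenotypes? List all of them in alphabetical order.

B/I-1 ? ·: Bb|BB
B/I-2 un ·: bb
B/II-1 ? I-1×I-2: bb|Bb
B/II-2 aff ·: Bb|BB
B/II-3 ? I-1×I-2: bb|Bb
B/II-4 ? ·: bb|Bb|BB
B/II-5 aff I-1×I-2: Bb
B/II-6 aff ·: Bb|BB
B/III-1 aff II-4×II-3: Bb|BB
B/III-2 aff II-1×II-2: Bb|BB
B/III-3 aff II-6×II-5: Bb|BB
⇒ B over [I-1,I-2,II-1,II-2,II-3,II-4,II-5,II-6,III-1,III-2,III-3]: 248 consistent
C/I-1 un ·: cc
C/I-2 un ·: cc
C/II-1 ? I-1×I-2: cc
C/II-2 ? ·: Cc|CC
C/II-3 un I-1×I-2: cc
C/II-4 aff ·: Cc|CC
C/II-5 ? I-1×I-2: cc
C/II-6 ? ·: Cc|CC
C/III-1 aff II-4×II-3: Cc
C/III-2 aff II-1×II-2: Cc
C/III-3 aff II-6×II-5: Cc
⇒ C over [I-1,I-2,II-1,II-2,II-3,II-4,II-5,II-6,III-1,III-2,III-3]: 8 consistent
Z/I-1 ? ·: zz|Zz|ZZ
Z/I-2 ? ·: zz|Zz|ZZ
Z/II-1 ? I-1×I-2: zz|Zz|ZZ
Z/II-2 aff ·: Zz|ZZ
Z/II-3 aff I-1×I-2: Zz|ZZ
Z/II-4 ? ·: zz|Zz|ZZ
Z/II-5 ? I-1×I-2: zz|Zz
Z/II-6 un ·: zz
Z/III-1 aff II-4×II-3: Zz|ZZ
Z/III-2 ? II-1×II-2: zz|Zz|ZZ
Z/III-3 un II-6×II-5: zz
⇒ Z over [I-1,I-2,II-1,II-2,II-3,II-4,II-5,II-6,III-1,III-2,III-3]: 552 consistent

III-2 ∈ {BB Cc ZZ, BB Cc Zz, BB Cc zz, Bb Cc ZZ, Bb Cc Zz, Bb Cc zz}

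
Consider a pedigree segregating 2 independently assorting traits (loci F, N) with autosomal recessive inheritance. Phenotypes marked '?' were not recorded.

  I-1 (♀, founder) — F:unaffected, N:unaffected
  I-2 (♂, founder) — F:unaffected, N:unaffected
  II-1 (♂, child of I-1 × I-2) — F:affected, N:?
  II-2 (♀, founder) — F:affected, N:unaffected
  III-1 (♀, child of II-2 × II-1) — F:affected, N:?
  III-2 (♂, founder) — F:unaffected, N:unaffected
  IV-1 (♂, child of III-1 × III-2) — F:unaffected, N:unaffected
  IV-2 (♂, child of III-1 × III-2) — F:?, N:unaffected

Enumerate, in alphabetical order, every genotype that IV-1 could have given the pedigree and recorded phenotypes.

F/I-1 un ·: Ff
F/I-2 un ·: Ff
F/II-1 aff I-1×I-2: ff
F/II-2 aff ·: ff
F/III-1 aff II-2×II-1: ff
F/III-2 un ·: FF|Ff
F/IV-1 un III-1×III-2: Ff
F/IV-2 ? III-1×III-2: Ff|ff
⇒ F over [I-1,I-2,II-1,II-2,III-1,III-2,IV-1,IV-2]: 3 consistent
N/I-1 un ·: NN|Nn
N/I-2 un ·: NN|Nn
N/II-1 ? I-1×I-2: NN|Nn|nn
N/II-2 un ·: NN|Nn
N/III-1 ? II-2×II-1: NN|Nn|nn
N/III-2 un ·: NN|Nn
N/IV-1 un III-1×III-2: NN|Nn
N/IV-2 un III-1×III-2: NN|Nn
⇒ N over [I-1,I-2,II-1,II-2,III-1,III-2,IV-1,IV-2]: 174 consistent

IV-1 ∈ {Ff NN, Ff Nn}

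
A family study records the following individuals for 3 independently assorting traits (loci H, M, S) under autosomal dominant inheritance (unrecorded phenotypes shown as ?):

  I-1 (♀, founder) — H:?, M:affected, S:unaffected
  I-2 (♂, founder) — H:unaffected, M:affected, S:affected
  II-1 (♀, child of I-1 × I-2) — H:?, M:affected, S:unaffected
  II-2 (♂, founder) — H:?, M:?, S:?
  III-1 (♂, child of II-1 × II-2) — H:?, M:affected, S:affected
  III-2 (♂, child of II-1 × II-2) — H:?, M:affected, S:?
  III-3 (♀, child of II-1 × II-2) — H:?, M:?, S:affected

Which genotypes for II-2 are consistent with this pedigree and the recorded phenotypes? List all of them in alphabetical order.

II-2 ∈ {HH MM SS, HH MM Ss, HH Mm SS, HH Mm Ss, HH mm SS, HH mm Ss, Hh MM SS, Hh MM Ss, Hh Mm SS, Hh Mm Ss, Hh mm SS, Hh mm Ss, hh MM SS, hh MM Ss, hh Mm SS, hh Mm Ss, hh mm SS, hh mm Ss}

H/I-1 ? ·: hh|Hh|HH
H/I-2 un ·: hh
H/II-1 ? I-1×I-2: hh|Hh
H/II-2 ? ·: hh|Hh|HH
H/III-1 ? II-1×II-2: hh|Hh|HH
H/III-2 ? II-1×II-2: hh|Hh|HH
H/III-3 ? II-1×II-2: hh|Hh|HH
⇒ H over [I-1,I-2,II-1,II-2,III-1,III-2,III-3]: 106 consistent
M/I-1 aff ·: Mm|MM
M/I-2 aff ·: Mm|MM
M/II-1 aff I-1×I-2: Mm|MM
M/II-2 ? ·: mm|Mm|MM
M/III-1 aff II-1×II-2: Mm|MM
M/III-2 aff II-1×II-2: Mm|MM
M/III-3 ? II-1×II-2: mm|Mm|MM
⇒ M over [I-1,I-2,II-1,II-2,III-1,III-2,III-3]: 106 consistent
S/I-1 un ·: ss
S/I-2 aff ·: Ss
S/II-1 un I-1×I-2: ss
S/II-2 ? ·: Ss|SS
S/III-1 aff II-1×II-2: Ss
S/III-2 ? II-1×II-2: ss|Ss
S/III-3 aff II-1×II-2: Ss
⇒ S over [I-1,I-2,II-1,II-2,III-1,III-2,III-3]: 3 consistent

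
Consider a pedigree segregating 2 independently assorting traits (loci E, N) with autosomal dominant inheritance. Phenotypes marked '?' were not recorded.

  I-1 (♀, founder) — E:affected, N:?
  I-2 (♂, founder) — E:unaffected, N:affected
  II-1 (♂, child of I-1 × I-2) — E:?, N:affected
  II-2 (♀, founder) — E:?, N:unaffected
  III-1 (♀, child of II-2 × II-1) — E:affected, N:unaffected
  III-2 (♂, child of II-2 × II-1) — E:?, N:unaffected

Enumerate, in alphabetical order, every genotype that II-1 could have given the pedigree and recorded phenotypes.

E/I-1 aff ·: Ee|EE
E/I-2 un ·: ee
E/II-1 ? I-1×I-2: ee|Ee
E/II-2 ? ·: ee|Ee|EE
E/III-1 aff II-2×II-1: Ee|EE
E/III-2 ? II-2×II-1: ee|Ee|EE
⇒ E over [I-1,I-2,II-1,II-2,III-1,III-2]: 27 consistent
N/I-1 ? ·: nn|Nn|NN
N/I-2 aff ·: Nn|NN
N/II-1 aff I-1×I-2: Nn
N/II-2 un ·: nn
N/III-1 un II-2×II-1: nn
N/III-2 un II-2×II-1: nn
⇒ N over [I-1,I-2,II-1,II-2,III-1,III-2]: 5 consistent

II-1 ∈ {Ee Nn, ee Nn}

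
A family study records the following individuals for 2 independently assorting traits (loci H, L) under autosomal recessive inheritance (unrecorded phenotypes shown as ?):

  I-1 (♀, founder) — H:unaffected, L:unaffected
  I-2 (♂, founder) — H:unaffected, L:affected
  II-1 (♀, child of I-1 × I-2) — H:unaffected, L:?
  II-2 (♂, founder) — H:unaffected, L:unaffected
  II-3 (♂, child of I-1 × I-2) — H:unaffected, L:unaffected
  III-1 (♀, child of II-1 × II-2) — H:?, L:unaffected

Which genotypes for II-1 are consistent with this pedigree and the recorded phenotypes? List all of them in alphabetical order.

II-1 ∈ {HH Ll, HH ll, Hh Ll, Hh ll}

H/I-1 un ·: HH|Hh
H/I-2 un ·: HH|Hh
H/II-1 un I-1×I-2: HH|Hh
H/II-2 un ·: HH|Hh
H/II-3 un I-1×I-2: HH|Hh
H/III-1 ? II-1×II-2: HH|Hh|hh
⇒ H over [I-1,I-2,II-1,II-2,II-3,III-1]: 51 consistent
L/I-1 un ·: LL|Ll
L/I-2 aff ·: ll
L/II-1 ? I-1×I-2: Ll|ll
L/II-2 un ·: LL|Ll
L/II-3 un I-1×I-2: Ll
L/III-1 un II-1×II-2: LL|Ll
⇒ L over [I-1,I-2,II-1,II-2,II-3,III-1]: 10 consistent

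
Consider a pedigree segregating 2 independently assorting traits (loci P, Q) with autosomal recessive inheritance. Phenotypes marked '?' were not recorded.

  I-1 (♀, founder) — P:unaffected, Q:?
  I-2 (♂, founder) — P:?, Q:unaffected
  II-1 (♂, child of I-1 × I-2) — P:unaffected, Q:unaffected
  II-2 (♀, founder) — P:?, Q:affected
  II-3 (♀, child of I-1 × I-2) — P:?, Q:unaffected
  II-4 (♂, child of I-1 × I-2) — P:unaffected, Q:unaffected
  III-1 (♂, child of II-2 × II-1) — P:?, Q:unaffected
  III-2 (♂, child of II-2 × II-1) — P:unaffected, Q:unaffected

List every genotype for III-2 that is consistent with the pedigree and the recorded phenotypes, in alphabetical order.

III-2 ∈ {PP Qq, Pp Qq}

P/I-1 un ·: PP|Pp
P/I-2 ? ·: PP|Pp|pp
P/II-1 un I-1×I-2: PP|Pp
P/II-2 ? ·: PP|Pp|pp
P/II-3 ? I-1×I-2: PP|Pp|pp
P/II-4 un I-1×I-2: PP|Pp
P/III-1 ? II-2×II-1: PP|Pp|pp
P/III-2 un II-2×II-1: PP|Pp
⇒ P over [I-1,I-2,II-1,II-2,II-3,II-4,III-1,III-2]: 294 consistent
Q/I-1 ? ·: QQ|Qq|qq
Q/I-2 un ·: QQ|Qq
Q/II-1 un I-1×I-2: QQ|Qq
Q/II-2 aff ·: qq
Q/II-3 un I-1×I-2: QQ|Qq
Q/II-4 un I-1×I-2: QQ|Qq
Q/III-1 un II-2×II-1: Qq
Q/III-2 un II-2×II-1: Qq
⇒ Q over [I-1,I-2,II-1,II-2,II-3,II-4,III-1,III-2]: 27 consistent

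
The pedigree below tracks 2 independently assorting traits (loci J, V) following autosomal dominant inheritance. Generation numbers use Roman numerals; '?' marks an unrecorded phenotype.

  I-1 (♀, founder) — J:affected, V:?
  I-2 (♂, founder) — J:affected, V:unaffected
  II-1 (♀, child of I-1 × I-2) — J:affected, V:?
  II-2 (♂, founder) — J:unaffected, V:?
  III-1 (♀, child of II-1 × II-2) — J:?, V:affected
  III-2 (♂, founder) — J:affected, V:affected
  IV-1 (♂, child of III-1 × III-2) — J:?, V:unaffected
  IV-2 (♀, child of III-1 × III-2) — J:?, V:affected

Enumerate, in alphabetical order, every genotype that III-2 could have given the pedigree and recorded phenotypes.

III-2 ∈ {JJ Vv, Jj Vv}

J/I-1 aff ·: Jj|JJ
J/I-2 aff ·: Jj|JJ
J/II-1 aff I-1×I-2: Jj|JJ
J/II-2 un ·: jj
J/III-1 ? II-1×II-2: jj|Jj
J/III-2 aff ·: Jj|JJ
J/IV-1 ? III-1×III-2: jj|Jj|JJ
J/IV-2 ? III-1×III-2: jj|Jj|JJ
⇒ J over [I-1,I-2,II-1,II-2,III-1,III-2,IV-1,IV-2]: 106 consistent
V/I-1 ? ·: vv|Vv|VV
V/I-2 un ·: vv
V/II-1 ? I-1×I-2: vv|Vv
V/II-2 ? ·: vv|Vv|VV
V/III-1 aff II-1×II-2: Vv
V/III-2 aff ·: Vv
V/IV-1 un III-1×III-2: vv
V/IV-2 aff III-1×III-2: Vv|VV
⇒ V over [I-1,I-2,II-1,II-2,III-1,III-2,IV-1,IV-2]: 20 consistent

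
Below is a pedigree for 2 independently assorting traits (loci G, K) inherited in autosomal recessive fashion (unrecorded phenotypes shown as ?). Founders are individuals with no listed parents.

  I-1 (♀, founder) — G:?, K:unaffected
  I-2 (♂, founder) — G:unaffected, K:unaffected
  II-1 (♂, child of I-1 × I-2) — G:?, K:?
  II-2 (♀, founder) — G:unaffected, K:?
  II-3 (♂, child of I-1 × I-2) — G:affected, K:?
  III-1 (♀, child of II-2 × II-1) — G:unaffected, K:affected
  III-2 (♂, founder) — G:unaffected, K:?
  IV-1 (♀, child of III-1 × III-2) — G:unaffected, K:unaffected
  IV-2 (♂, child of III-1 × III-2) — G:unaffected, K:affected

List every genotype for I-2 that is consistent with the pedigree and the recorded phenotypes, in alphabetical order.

I-2 ∈ {Gg KK, Gg Kk}

G/I-1 ? ·: Gg|gg
G/I-2 un ·: Gg
G/II-1 ? I-1×I-2: GG|Gg|gg
G/II-2 un ·: GG|Gg
G/II-3 aff I-1×I-2: gg
G/III-1 un II-2×II-1: GG|Gg
G/III-2 un ·: GG|Gg
G/IV-1 un III-1×III-2: GG|Gg
G/IV-2 un III-1×III-2: GG|Gg
⇒ G over [I-1,I-2,II-1,II-2,II-3,III-1,III-2,IV-1,IV-2]: 102 consistent
K/I-1 un ·: KK|Kk
K/I-2 un ·: KK|Kk
K/II-1 ? I-1×I-2: Kk|kk
K/II-2 ? ·: Kk|kk
K/II-3 ? I-1×I-2: KK|Kk|kk
K/III-1 aff II-2×II-1: kk
K/III-2 ? ·: Kk
K/IV-1 un III-1×III-2: Kk
K/IV-2 aff III-1×III-2: kk
⇒ K over [I-1,I-2,II-1,II-2,II-3,III-1,III-2,IV-1,IV-2]: 20 consistent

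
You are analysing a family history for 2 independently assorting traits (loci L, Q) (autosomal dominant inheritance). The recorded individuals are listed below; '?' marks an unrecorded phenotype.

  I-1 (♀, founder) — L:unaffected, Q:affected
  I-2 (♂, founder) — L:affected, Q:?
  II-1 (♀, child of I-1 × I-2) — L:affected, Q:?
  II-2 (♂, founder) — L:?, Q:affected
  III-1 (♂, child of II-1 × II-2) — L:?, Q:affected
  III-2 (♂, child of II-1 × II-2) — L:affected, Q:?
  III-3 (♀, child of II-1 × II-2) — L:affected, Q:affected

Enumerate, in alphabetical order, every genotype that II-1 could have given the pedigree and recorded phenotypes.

L/I-1 un ·: ll
L/I-2 aff ·: Ll|LL
L/II-1 aff I-1×I-2: Ll
L/II-2 ? ·: ll|Ll|LL
L/III-1 ? II-1×II-2: ll|Ll|LL
L/III-2 aff II-1×II-2: Ll|LL
L/III-3 aff II-1×II-2: Ll|LL
⇒ L over [I-1,I-2,II-1,II-2,III-1,III-2,III-3]: 44 consistent
Q/I-1 aff ·: Qq|QQ
Q/I-2 ? ·: qq|Qq|QQ
Q/II-1 ? I-1×I-2: qq|Qq|QQ
Q/II-2 aff ·: Qq|QQ
Q/III-1 aff II-1×II-2: Qq|QQ
Q/III-2 ? II-1×II-2: qq|Qq|QQ
Q/III-3 aff II-1×II-2: Qq|QQ
⇒ Q over [I-1,I-2,II-1,II-2,III-1,III-2,III-3]: 142 consistent

II-1 ∈ {Ll QQ, Ll Qq, Ll qq}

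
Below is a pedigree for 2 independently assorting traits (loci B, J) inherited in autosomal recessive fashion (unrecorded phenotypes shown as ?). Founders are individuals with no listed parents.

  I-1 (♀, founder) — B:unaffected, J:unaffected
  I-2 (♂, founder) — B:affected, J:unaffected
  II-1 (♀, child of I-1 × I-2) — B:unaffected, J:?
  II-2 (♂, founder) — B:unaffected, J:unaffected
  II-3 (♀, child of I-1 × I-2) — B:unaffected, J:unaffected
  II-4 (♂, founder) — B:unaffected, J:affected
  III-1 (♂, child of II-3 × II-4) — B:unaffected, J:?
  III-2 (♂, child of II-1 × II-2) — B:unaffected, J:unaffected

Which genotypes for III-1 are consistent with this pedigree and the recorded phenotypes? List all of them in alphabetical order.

B/I-1 un ·: BB|Bb
B/I-2 aff ·: bb
B/II-1 un I-1×I-2: Bb
B/II-2 un ·: BB|Bb
B/II-3 un I-1×I-2: Bb
B/II-4 un ·: BB|Bb
B/III-1 un II-3×II-4: BB|Bb
B/III-2 un II-1×II-2: BB|Bb
⇒ B over [I-1,I-2,II-1,II-2,II-3,II-4,III-1,III-2]: 32 consistent
J/I-1 un ·: JJ|Jj
J/I-2 un ·: JJ|Jj
J/II-1 ? I-1×I-2: JJ|Jj|jj
J/II-2 un ·: JJ|Jj
J/II-3 un I-1×I-2: JJ|Jj
J/II-4 aff ·: jj
J/III-1 ? II-3×II-4: Jj|jj
J/III-2 un II-1×II-2: JJ|Jj
⇒ J over [I-1,I-2,II-1,II-2,II-3,II-4,III-1,III-2]: 72 consistent

III-1 ∈ {BB Jj, BB jj, Bb Jj, Bb jj}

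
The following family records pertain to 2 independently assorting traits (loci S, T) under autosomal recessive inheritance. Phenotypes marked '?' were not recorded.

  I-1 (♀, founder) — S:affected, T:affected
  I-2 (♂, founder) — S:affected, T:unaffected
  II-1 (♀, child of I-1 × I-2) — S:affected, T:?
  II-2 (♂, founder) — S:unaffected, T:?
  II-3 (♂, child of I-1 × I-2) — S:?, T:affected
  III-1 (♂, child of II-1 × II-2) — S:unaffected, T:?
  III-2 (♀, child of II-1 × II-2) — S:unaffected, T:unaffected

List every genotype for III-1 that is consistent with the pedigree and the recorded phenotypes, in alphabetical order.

S/I-1 aff ·: ss
S/I-2 aff ·: ss
S/II-1 aff I-1×I-2: ss
S/II-2 un ·: SS|Ss
S/II-3 ? I-1×I-2: ss
S/III-1 un II-1×II-2: Ss
S/III-2 un II-1×II-2: Ss
⇒ S over [I-1,I-2,II-1,II-2,II-3,III-1,III-2]: 2 consistent
T/I-1 aff ·: tt
T/I-2 un ·: Tt
T/II-1 ? I-1×I-2: Tt|tt
T/II-2 ? ·: TT|Tt|tt
T/II-3 aff I-1×I-2: tt
T/III-1 ? II-1×II-2: TT|Tt|tt
T/III-2 un II-1×II-2: TT|Tt
⇒ T over [I-1,I-2,II-1,II-2,II-3,III-1,III-2]: 15 consistent

III-1 ∈ {Ss TT, Ss Tt, Ss tt}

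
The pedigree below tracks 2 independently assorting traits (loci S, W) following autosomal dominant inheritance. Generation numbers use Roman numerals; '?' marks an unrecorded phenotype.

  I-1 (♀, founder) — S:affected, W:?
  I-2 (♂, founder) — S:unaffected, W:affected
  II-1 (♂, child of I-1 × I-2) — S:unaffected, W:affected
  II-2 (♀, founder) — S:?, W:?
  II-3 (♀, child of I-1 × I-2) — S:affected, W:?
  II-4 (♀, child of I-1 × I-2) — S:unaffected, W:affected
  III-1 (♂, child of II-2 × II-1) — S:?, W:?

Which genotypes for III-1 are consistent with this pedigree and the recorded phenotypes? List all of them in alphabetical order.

III-1 ∈ {Ss WW, Ss Ww, Ss ww, ss WW, ss Ww, ss ww}

S/I-1 aff ·: Ss
S/I-2 un ·: ss
S/II-1 un I-1×I-2: ss
S/II-2 ? ·: ss|Ss|SS
S/II-3 aff I-1×I-2: Ss
S/II-4 un I-1×I-2: ss
S/III-1 ? II-2×II-1: ss|Ss
⇒ S over [I-1,I-2,II-1,II-2,II-3,II-4,III-1]: 4 consistent
W/I-1 ? ·: ww|Ww|WW
W/I-2 aff ·: Ww|WW
W/II-1 aff I-1×I-2: Ww|WW
W/II-2 ? ·: ww|Ww|WW
W/II-3 ? I-1×I-2: ww|Ww|WW
W/II-4 aff I-1×I-2: Ww|WW
W/III-1 ? II-2×II-1: ww|Ww|WW
⇒ W over [I-1,I-2,II-1,II-2,II-3,II-4,III-1]: 179 consistent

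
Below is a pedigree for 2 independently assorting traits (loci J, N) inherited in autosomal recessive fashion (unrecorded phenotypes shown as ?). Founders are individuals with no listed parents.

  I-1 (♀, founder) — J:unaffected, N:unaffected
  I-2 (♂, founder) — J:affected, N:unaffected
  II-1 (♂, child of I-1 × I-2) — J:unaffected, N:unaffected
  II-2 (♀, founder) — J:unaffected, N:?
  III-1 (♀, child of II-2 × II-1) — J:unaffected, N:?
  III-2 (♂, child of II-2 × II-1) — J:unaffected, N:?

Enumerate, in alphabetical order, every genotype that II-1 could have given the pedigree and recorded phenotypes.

II-1 ∈ {Jj NN, Jj Nn}

J/I-1 un ·: JJ|Jj
J/I-2 aff ·: jj
J/II-1 un I-1×I-2: Jj
J/II-2 un ·: JJ|Jj
J/III-1 un II-2×II-1: JJ|Jj
J/III-2 un II-2×II-1: JJ|Jj
⇒ J over [I-1,I-2,II-1,II-2,III-1,III-2]: 16 consistent
N/I-1 un ·: NN|Nn
N/I-2 un ·: NN|Nn
N/II-1 un I-1×I-2: NN|Nn
N/II-2 ? ·: NN|Nn|nn
N/III-1 ? II-2×II-1: NN|Nn|nn
N/III-2 ? II-2×II-1: NN|Nn|nn
⇒ N over [I-1,I-2,II-1,II-2,III-1,III-2]: 75 consistent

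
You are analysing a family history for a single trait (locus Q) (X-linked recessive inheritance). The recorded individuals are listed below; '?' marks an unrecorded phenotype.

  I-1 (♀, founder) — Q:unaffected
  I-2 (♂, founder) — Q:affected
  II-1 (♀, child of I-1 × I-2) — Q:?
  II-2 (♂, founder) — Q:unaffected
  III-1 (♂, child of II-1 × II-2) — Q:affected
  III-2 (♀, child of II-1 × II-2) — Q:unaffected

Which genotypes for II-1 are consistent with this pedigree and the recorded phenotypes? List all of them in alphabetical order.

II-1 ∈ {X^QX^q, X^qX^q}

Q/I-1 un ·: X^QX^Q|X^QX^q
Q/I-2 aff ·: X^qY
Q/II-1 ? I-1×I-2: X^QX^q|X^qX^q
Q/II-2 un ·: X^QY
Q/III-1 aff II-1×II-2: X^qY
Q/III-2 un II-1×II-2: X^QX^Q|X^QX^q
⇒ Q over [I-1,I-2,II-1,II-2,III-1,III-2]: 5 consistent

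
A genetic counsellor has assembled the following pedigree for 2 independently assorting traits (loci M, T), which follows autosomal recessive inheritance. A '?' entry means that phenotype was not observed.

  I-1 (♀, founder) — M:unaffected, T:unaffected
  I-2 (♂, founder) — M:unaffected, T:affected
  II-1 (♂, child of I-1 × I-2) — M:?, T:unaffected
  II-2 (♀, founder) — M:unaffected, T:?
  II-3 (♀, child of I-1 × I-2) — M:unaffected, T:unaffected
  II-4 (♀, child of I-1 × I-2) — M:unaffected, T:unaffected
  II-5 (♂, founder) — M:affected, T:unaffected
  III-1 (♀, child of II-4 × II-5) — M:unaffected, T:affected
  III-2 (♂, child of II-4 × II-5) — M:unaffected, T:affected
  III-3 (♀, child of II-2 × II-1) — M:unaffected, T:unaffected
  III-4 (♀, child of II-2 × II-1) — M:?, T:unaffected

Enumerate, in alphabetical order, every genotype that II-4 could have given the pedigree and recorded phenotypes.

II-4 ∈ {MM Tt, Mm Tt}

M/I-1 un ·: MM|Mm
M/I-2 un ·: MM|Mm
M/II-1 ? I-1×I-2: MM|Mm|mm
M/II-2 un ·: MM|Mm
M/II-3 un I-1×I-2: MM|Mm
M/II-4 un I-1×I-2: MM|Mm
M/II-5 aff ·: mm
M/III-1 un II-4×II-5: Mm
M/III-2 un II-4×II-5: Mm
M/III-3 un II-2×II-1: MM|Mm
M/III-4 ? II-2×II-1: MM|Mm|mm
⇒ M over [I-1,I-2,II-1,II-2,II-3,II-4,II-5,III-1,III-2,III-3,III-4]: 197 consistent
T/I-1 un ·: TT|Tt
T/I-2 aff ·: tt
T/II-1 un I-1×I-2: Tt
T/II-2 ? ·: TT|Tt|tt
T/II-3 un I-1×I-2: Tt
T/II-4 un I-1×I-2: Tt
T/II-5 un ·: Tt
T/III-1 aff II-4×II-5: tt
T/III-2 aff II-4×II-5: tt
T/III-3 un II-2×II-1: TT|Tt
T/III-4 un II-2×II-1: TT|Tt
⇒ T over [I-1,I-2,II-1,II-2,II-3,II-4,II-5,III-1,III-2,III-3,III-4]: 18 consistent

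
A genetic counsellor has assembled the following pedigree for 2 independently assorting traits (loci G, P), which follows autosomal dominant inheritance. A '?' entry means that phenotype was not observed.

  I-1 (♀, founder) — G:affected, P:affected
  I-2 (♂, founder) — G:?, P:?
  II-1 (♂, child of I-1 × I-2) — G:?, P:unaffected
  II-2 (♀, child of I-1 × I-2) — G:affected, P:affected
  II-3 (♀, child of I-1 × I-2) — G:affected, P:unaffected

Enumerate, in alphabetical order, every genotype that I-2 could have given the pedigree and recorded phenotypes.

I-2 ∈ {GG Pp, GG pp, Gg Pp, Gg pp, gg Pp, gg pp}

G/I-1 aff ·: Gg|GG
G/I-2 ? ·: gg|Gg|GG
G/II-1 ? I-1×I-2: gg|Gg|GG
G/II-2 aff I-1×I-2: Gg|GG
G/II-3 aff I-1×I-2: Gg|GG
⇒ G over [I-1,I-2,II-1,II-2,II-3]: 32 consistent
P/I-1 aff ·: Pp
P/I-2 ? ·: pp|Pp
P/II-1 un I-1×I-2: pp
P/II-2 aff I-1×I-2: Pp|PP
P/II-3 un I-1×I-2: pp
⇒ P over [I-1,I-2,II-1,II-2,II-3]: 3 consistent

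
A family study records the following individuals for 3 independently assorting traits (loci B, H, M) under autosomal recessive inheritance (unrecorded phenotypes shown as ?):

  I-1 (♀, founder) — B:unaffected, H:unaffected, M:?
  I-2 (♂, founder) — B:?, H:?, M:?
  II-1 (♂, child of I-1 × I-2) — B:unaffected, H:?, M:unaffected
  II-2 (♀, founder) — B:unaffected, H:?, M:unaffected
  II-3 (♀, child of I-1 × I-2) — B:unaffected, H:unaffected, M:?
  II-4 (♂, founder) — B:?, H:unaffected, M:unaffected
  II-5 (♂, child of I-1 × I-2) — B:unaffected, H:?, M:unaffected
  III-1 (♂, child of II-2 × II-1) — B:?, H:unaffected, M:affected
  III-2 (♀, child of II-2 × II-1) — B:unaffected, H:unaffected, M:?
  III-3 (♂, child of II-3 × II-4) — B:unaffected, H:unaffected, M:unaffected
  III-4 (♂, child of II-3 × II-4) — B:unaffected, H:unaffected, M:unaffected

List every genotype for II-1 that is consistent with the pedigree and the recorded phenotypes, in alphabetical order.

II-1 ∈ {BB HH Mm, BB Hh Mm, BB hh Mm, Bb HH Mm, Bb Hh Mm, Bb hh Mm}

B/I-1 un ·: BB|Bb
B/I-2 ? ·: BB|Bb|bb
B/II-1 un I-1×I-2: BB|Bb
B/II-2 un ·: BB|Bb
B/II-3 un I-1×I-2: BB|Bb
B/II-4 ? ·: BB|Bb|bb
B/II-5 un I-1×I-2: BB|Bb
B/III-1 ? II-2×II-1: BB|Bb|bb
B/III-2 un II-2×II-1: BB|Bb
B/III-3 un II-3×II-4: BB|Bb
B/III-4 un II-3×II-4: BB|Bb
⇒ B over [I-1,I-2,II-1,II-2,II-3,II-4,II-5,III-1,III-2,III-3,III-4]: 1560 consistent
H/I-1 un ·: HH|Hh
H/I-2 ? ·: HH|Hh|hh
H/II-1 ? I-1×I-2: HH|Hh|hh
H/II-2 ? ·: HH|Hh|hh
H/II-3 un I-1×I-2: HH|Hh
H/II-4 un ·: HH|Hh
H/II-5 ? I-1×I-2: HH|Hh|hh
H/III-1 un II-2×II-1: HH|Hh
H/III-2 un II-2×II-1: HH|Hh
H/III-3 un II-3×II-4: HH|Hh
H/III-4 un II-3×II-4: HH|Hh
⇒ H over [I-1,I-2,II-1,II-2,II-3,II-4,II-5,III-1,III-2,III-3,III-4]: 1721 consistent
M/I-1 ? ·: MM|Mm|mm
M/I-2 ? ·: MM|Mm|mm
M/II-1 un I-1×I-2: Mm
M/II-2 un ·: Mm
M/II-3 ? I-1×I-2: MM|Mm|mm
M/II-4 un ·: MM|Mm
M/II-5 un I-1×I-2: MM|Mm
M/III-1 aff II-2×II-1: mm
M/III-2 ? II-2×II-1: MM|Mm|mm
M/III-3 un II-3×II-4: MM|Mm
M/III-4 un II-3×II-4: MM|Mm
⇒ M over [I-1,I-2,II-1,II-2,II-3,II-4,II-5,III-1,III-2,III-3,III-4]: 354 consistent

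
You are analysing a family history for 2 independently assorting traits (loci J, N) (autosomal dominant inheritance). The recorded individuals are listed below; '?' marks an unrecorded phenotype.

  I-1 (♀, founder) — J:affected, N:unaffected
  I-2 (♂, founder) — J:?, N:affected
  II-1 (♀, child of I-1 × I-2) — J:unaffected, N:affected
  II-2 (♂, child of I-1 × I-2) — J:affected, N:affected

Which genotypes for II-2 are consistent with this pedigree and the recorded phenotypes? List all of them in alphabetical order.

J/I-1 aff ·: Jj
J/I-2 ? ·: jj|Jj
J/II-1 un I-1×I-2: jj
J/II-2 aff I-1×I-2: Jj|JJ
⇒ J over [I-1,I-2,II-1,II-2]: 3 consistent
N/I-1 un ·: nn
N/I-2 aff ·: Nn|NN
N/II-1 aff I-1×I-2: Nn
N/II-2 aff I-1×I-2: Nn
⇒ N over [I-1,I-2,II-1,II-2]: 2 consistent

II-2 ∈ {JJ Nn, Jj Nn}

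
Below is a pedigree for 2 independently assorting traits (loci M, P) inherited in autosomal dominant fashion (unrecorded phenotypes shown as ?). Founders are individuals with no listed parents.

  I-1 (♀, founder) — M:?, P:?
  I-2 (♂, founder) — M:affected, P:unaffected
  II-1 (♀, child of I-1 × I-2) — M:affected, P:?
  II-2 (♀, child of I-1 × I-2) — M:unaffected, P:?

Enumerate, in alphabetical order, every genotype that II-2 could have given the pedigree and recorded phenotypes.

II-2 ∈ {mm Pp, mm pp}

M/I-1 ? ·: mm|Mm
M/I-2 aff ·: Mm
M/II-1 aff I-1×I-2: Mm|MM
M/II-2 un I-1×I-2: mm
⇒ M over [I-1,I-2,II-1,II-2]: 3 consistent
P/I-1 ? ·: pp|Pp|PP
P/I-2 un ·: pp
P/II-1 ? I-1×I-2: pp|Pp
P/II-2 ? I-1×I-2: pp|Pp
⇒ P over [I-1,I-2,II-1,II-2]: 6 consistent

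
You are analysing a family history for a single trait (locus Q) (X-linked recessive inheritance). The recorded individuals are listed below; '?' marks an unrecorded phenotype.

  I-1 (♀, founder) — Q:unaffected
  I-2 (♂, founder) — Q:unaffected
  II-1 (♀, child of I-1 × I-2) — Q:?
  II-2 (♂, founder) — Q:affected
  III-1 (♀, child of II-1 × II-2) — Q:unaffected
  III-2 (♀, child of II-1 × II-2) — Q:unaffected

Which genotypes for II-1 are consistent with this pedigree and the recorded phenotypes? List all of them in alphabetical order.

II-1 ∈ {X^QX^Q, X^QX^q}

Q/I-1 un ·: X^QX^Q|X^QX^q
Q/I-2 un ·: X^QY
Q/II-1 ? I-1×I-2: X^QX^Q|X^QX^q
Q/II-2 aff ·: X^qY
Q/III-1 un II-1×II-2: X^QX^q
Q/III-2 un II-1×II-2: X^QX^q
⇒ Q over [I-1,I-2,II-1,II-2,III-1,III-2]: 3 consistent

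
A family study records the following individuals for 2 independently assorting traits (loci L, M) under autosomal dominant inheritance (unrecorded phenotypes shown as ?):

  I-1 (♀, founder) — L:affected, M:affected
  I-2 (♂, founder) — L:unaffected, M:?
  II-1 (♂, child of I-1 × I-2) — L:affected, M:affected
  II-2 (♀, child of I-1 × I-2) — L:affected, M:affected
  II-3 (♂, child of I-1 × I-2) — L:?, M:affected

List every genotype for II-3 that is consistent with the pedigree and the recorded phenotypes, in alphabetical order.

II-3 ∈ {Ll MM, Ll Mm, ll MM, ll Mm}

L/I-1 aff ·: Ll|LL
L/I-2 un ·: ll
L/II-1 aff I-1×I-2: Ll
L/II-2 aff I-1×I-2: Ll
L/II-3 ? I-1×I-2: ll|Ll
⇒ L over [I-1,I-2,II-1,II-2,II-3]: 3 consistent
M/I-1 aff ·: Mm|MM
M/I-2 ? ·: mm|Mm|MM
M/II-1 aff I-1×I-2: Mm|MM
M/II-2 aff I-1×I-2: Mm|MM
M/II-3 aff I-1×I-2: Mm|MM
⇒ M over [I-1,I-2,II-1,II-2,II-3]: 27 consistent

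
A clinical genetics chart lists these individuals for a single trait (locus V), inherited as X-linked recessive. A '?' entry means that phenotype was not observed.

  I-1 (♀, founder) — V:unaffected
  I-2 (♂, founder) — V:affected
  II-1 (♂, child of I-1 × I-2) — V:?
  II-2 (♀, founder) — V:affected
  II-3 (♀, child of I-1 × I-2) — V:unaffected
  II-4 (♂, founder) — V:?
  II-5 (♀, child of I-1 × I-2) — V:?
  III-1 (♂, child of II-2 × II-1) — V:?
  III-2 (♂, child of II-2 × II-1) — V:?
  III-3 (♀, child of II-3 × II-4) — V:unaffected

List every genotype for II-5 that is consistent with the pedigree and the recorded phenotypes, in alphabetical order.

V/I-1 un ·: X^VX^V|X^VX^v
V/I-2 aff ·: X^vY
V/II-1 ? I-1×I-2: X^VY|X^vY
V/II-2 aff ·: X^vX^v
V/II-3 un I-1×I-2: X^VX^v
V/II-4 ? ·: X^VY|X^vY
V/II-5 ? I-1×I-2: X^VX^v|X^vX^v
V/III-1 ? II-2×II-1: X^vY
V/III-2 ? II-2×II-1: X^vY
V/III-3 un II-3×II-4: X^VX^V|X^VX^v
⇒ V over [I-1,I-2,II-1,II-2,II-3,II-4,II-5,III-1,III-2,III-3]: 15 consistent

II-5 ∈ {X^VX^v, X^vX^v}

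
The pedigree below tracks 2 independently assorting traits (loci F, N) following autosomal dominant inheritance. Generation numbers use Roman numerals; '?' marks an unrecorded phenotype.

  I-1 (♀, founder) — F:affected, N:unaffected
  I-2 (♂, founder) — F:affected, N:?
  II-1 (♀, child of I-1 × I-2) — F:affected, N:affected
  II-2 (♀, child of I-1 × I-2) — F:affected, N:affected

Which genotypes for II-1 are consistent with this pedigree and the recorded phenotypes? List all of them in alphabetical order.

II-1 ∈ {FF Nn, Ff Nn}

F/I-1 aff ·: Ff|FF
F/I-2 aff ·: Ff|FF
F/II-1 aff I-1×I-2: Ff|FF
F/II-2 aff I-1×I-2: Ff|FF
⇒ F over [I-1,I-2,II-1,II-2]: 13 consistent
N/I-1 un ·: nn
N/I-2 ? ·: Nn|NN
N/II-1 aff I-1×I-2: Nn
N/II-2 aff I-1×I-2: Nn
⇒ N over [I-1,I-2,II-1,II-2]: 2 consistent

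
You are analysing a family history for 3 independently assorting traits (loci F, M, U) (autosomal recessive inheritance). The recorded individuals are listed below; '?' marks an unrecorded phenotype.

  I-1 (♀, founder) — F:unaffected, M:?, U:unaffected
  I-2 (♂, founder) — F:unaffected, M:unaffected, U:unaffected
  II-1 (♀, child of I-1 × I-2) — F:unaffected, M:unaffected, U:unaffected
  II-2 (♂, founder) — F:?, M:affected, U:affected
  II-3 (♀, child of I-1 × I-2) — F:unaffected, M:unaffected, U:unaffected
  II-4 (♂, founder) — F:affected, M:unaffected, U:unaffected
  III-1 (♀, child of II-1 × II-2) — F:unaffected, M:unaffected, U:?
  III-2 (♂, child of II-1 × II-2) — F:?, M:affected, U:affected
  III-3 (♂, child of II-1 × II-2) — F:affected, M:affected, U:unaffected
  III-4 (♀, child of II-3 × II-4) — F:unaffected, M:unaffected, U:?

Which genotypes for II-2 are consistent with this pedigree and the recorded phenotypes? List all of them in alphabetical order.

II-2 ∈ {Ff mm uu, ff mm uu}

F/I-1 un ·: FF|Ff
F/I-2 un ·: FF|Ff
F/II-1 un I-1×I-2: Ff
F/II-2 ? ·: Ff|ff
F/II-3 un I-1×I-2: FF|Ff
F/II-4 aff ·: ff
F/III-1 un II-1×II-2: FF|Ff
F/III-2 ? II-1×II-2: FF|Ff|ff
F/III-3 aff II-1×II-2: ff
F/III-4 un II-3×II-4: Ff
⇒ F over [I-1,I-2,II-1,II-2,II-3,II-4,III-1,III-2,III-3,III-4]: 48 consistent
M/I-1 ? ·: MM|Mm|mm
M/I-2 un ·: MM|Mm
M/II-1 un I-1×I-2: Mm
M/II-2 aff ·: mm
M/II-3 un I-1×I-2: MM|Mm
M/II-4 un ·: MM|Mm
M/III-1 un II-1×II-2: Mm
M/III-2 aff II-1×II-2: mm
M/III-3 aff II-1×II-2: mm
M/III-4 un II-3×II-4: MM|Mm
⇒ M over [I-1,I-2,II-1,II-2,II-3,II-4,III-1,III-2,III-3,III-4]: 29 consistent
U/I-1 un ·: UU|Uu
U/I-2 un ·: UU|Uu
U/II-1 un I-1×I-2: Uu
U/II-2 aff ·: uu
U/II-3 un I-1×I-2: UU|Uu
U/II-4 un ·: UU|Uu
U/III-1 ? II-1×II-2: Uu|uu
U/III-2 aff II-1×II-2: uu
U/III-3 un II-1×II-2: Uu
U/III-4 ? II-3×II-4: UU|Uu|uu
⇒ U over [I-1,I-2,II-1,II-2,II-3,II-4,III-1,III-2,III-3,III-4]: 48 consistent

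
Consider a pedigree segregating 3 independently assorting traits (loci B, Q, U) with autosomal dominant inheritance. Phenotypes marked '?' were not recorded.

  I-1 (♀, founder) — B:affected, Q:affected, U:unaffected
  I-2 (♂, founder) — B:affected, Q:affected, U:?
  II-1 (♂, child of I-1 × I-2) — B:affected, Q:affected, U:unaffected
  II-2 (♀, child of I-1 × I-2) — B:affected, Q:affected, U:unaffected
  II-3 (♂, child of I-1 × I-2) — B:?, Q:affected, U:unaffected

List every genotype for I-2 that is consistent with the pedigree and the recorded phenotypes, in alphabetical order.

I-2 ∈ {BB QQ Uu, BB QQ uu, BB Qq Uu, BB Qq uu, Bb QQ Uu, Bb QQ uu, Bb Qq Uu, Bb Qq uu}

B/I-1 aff ·: Bb|BB
B/I-2 aff ·: Bb|BB
B/II-1 aff I-1×I-2: Bb|BB
B/II-2 aff I-1×I-2: Bb|BB
B/II-3 ? I-1×I-2: bb|Bb|BB
⇒ B over [I-1,I-2,II-1,II-2,II-3]: 29 consistent
Q/I-1 aff ·: Qq|QQ
Q/I-2 aff ·: Qq|QQ
Q/II-1 aff I-1×I-2: Qq|QQ
Q/II-2 aff I-1×I-2: Qq|QQ
Q/II-3 aff I-1×I-2: Qq|QQ
⇒ Q over [I-1,I-2,II-1,II-2,II-3]: 25 consistent
U/I-1 un ·: uu
U/I-2 ? ·: uu|Uu
U/II-1 un I-1×I-2: uu
U/II-2 un I-1×I-2: uu
U/II-3 un I-1×I-2: uu
⇒ U over [I-1,I-2,II-1,II-2,II-3]: 2 consistent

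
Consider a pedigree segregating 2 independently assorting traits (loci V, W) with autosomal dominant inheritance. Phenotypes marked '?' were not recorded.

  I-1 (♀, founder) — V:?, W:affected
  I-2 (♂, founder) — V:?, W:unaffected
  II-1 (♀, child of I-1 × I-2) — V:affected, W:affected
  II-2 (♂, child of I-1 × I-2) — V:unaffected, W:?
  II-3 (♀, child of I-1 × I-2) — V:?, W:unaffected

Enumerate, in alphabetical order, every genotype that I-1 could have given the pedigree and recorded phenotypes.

V/I-1 ? ·: vv|Vv
V/I-2 ? ·: vv|Vv
V/II-1 aff I-1×I-2: Vv|VV
V/II-2 un I-1×I-2: vv
V/II-3 ? I-1×I-2: vv|Vv|VV
⇒ V over [I-1,I-2,II-1,II-2,II-3]: 10 consistent
W/I-1 aff ·: Ww
W/I-2 un ·: ww
W/II-1 aff I-1×I-2: Ww
W/II-2 ? I-1×I-2: ww|Ww
W/II-3 un I-1×I-2: ww
⇒ W over [I-1,I-2,II-1,II-2,II-3]: 2 consistent

I-1 ∈ {Vv Ww, vv Ww}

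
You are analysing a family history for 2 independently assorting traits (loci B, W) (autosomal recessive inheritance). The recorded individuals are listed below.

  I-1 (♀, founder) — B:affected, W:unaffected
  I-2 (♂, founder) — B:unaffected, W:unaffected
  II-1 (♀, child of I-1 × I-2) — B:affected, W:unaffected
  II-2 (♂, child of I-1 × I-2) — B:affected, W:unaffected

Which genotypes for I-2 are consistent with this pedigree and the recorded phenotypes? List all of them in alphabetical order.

I-2 ∈ {Bb WW, Bb Ww}

B/I-1 aff ·: bb
B/I-2 un ·: Bb
B/II-1 aff I-1×I-2: bb
B/II-2 aff I-1×I-2: bb
⇒ B over [I-1,I-2,II-1,II-2]: 1 consistent
W/I-1 un ·: WW|Ww
W/I-2 un ·: WW|Ww
W/II-1 un I-1×I-2: WW|Ww
W/II-2 un I-1×I-2: WW|Ww
⇒ W over [I-1,I-2,II-1,II-2]: 13 consistent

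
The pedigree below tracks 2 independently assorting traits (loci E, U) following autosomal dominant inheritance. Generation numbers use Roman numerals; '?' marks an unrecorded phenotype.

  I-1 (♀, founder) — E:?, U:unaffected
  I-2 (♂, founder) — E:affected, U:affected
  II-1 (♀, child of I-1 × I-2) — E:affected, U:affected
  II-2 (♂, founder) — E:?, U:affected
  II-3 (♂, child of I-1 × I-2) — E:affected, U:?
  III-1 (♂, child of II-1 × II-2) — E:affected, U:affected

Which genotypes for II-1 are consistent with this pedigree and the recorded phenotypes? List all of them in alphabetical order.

II-1 ∈ {EE Uu, Ee Uu}

E/I-1 ? ·: ee|Ee|EE
E/I-2 aff ·: Ee|EE
E/II-1 aff I-1×I-2: Ee|EE
E/II-2 ? ·: ee|Ee|EE
E/II-3 aff I-1×I-2: Ee|EE
E/III-1 aff II-1×II-2: Ee|EE
⇒ E over [I-1,I-2,II-1,II-2,II-3,III-1]: 68 consistent
U/I-1 un ·: uu
U/I-2 aff ·: Uu|UU
U/II-1 aff I-1×I-2: Uu
U/II-2 aff ·: Uu|UU
U/II-3 ? I-1×I-2: uu|Uu
U/III-1 aff II-1×II-2: Uu|UU
⇒ U over [I-1,I-2,II-1,II-2,II-3,III-1]: 12 consistent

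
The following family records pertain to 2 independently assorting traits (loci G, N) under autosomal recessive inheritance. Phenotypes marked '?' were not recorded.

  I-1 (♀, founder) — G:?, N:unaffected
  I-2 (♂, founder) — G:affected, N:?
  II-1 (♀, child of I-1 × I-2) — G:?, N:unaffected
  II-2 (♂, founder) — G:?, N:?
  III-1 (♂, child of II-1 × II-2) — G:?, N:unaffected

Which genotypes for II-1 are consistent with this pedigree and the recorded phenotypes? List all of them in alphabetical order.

II-1 ∈ {Gg NN, Gg Nn, gg NN, gg Nn}

G/I-1 ? ·: GG|Gg|gg
G/I-2 aff ·: gg
G/II-1 ? I-1×I-2: Gg|gg
G/II-2 ? ·: GG|Gg|gg
G/III-1 ? II-1×II-2: GG|Gg|gg
⇒ G over [I-1,I-2,II-1,II-2,III-1]: 22 consistent
N/I-1 un ·: NN|Nn
N/I-2 ? ·: NN|Nn|nn
N/II-1 un I-1×I-2: NN|Nn
N/II-2 ? ·: NN|Nn|nn
N/III-1 un II-1×II-2: NN|Nn
⇒ N over [I-1,I-2,II-1,II-2,III-1]: 41 consistent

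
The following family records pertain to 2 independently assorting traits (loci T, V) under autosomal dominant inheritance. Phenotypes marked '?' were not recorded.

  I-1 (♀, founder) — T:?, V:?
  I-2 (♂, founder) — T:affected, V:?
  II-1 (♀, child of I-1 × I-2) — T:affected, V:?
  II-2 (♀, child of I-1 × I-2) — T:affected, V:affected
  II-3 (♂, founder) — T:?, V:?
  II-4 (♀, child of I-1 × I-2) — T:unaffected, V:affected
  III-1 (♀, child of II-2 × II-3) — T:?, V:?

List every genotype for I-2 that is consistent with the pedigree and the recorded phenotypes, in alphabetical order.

I-2 ∈ {Tt VV, Tt Vv, Tt vv}

T/I-1 ? ·: tt|Tt
T/I-2 aff ·: Tt
T/II-1 aff I-1×I-2: Tt|TT
T/II-2 aff I-1×I-2: Tt|TT
T/II-3 ? ·: tt|Tt|TT
T/II-4 un I-1×I-2: tt
T/III-1 ? II-2×II-3: tt|Tt|TT
⇒ T over [I-1,I-2,II-1,II-2,II-3,II-4,III-1]: 29 consistent
V/I-1 ? ·: vv|Vv|VV
V/I-2 ? ·: vv|Vv|VV
V/II-1 ? I-1×I-2: vv|Vv|VV
V/II-2 aff I-1×I-2: Vv|VV
V/II-3 ? ·: vv|Vv|VV
V/II-4 aff I-1×I-2: Vv|VV
V/III-1 ? II-2×II-3: vv|Vv|VV
⇒ V over [I-1,I-2,II-1,II-2,II-3,II-4,III-1]: 200 consistent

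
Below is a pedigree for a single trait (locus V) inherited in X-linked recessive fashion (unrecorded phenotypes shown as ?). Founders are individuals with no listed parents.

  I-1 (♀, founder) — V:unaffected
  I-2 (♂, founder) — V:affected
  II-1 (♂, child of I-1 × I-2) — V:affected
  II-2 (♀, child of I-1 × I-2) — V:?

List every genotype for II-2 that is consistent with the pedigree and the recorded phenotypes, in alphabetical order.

V/I-1 un ·: X^VX^v
V/I-2 aff ·: X^vY
V/II-1 aff I-1×I-2: X^vY
V/II-2 ? I-1×I-2: X^VX^v|X^vX^v
⇒ V over [I-1,I-2,II-1,II-2]: 2 consistent

II-2 ∈ {X^VX^v, X^vX^v}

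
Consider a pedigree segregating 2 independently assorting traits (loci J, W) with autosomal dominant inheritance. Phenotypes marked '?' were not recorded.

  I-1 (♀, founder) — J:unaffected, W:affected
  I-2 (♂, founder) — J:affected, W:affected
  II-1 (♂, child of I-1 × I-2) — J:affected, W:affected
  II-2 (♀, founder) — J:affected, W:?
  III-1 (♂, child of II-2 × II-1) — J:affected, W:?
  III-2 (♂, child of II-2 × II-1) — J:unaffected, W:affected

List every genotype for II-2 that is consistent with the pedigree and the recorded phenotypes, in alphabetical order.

J/I-1 un ·: jj
J/I-2 aff ·: Jj|JJ
J/II-1 aff I-1×I-2: Jj
J/II-2 aff ·: Jj
J/III-1 aff II-2×II-1: Jj|JJ
J/III-2 un II-2×II-1: jj
⇒ J over [I-1,I-2,II-1,II-2,III-1,III-2]: 4 consistent
W/I-1 aff ·: Ww|WW
W/I-2 aff ·: Ww|WW
W/II-1 aff I-1×I-2: Ww|WW
W/II-2 ? ·: ww|Ww|WW
W/III-1 ? II-2×II-1: ww|Ww|WW
W/III-2 aff II-2×II-1: Ww|WW
⇒ W over [I-1,I-2,II-1,II-2,III-1,III-2]: 60 consistent

II-2 ∈ {Jj WW, Jj Ww, Jj ww}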